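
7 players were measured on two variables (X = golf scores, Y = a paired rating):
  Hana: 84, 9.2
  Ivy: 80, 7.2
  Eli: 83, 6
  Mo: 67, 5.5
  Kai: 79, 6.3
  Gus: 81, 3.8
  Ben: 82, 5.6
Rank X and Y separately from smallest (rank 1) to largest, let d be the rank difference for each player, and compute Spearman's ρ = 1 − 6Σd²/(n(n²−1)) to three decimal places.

0.357

Ranks of variable 1: 7, 3, 6, 1, 2, 4, 5
Ranks of variable 2: 7, 6, 4, 2, 5, 1, 3
d = r₁ − r₂: 0, -3, 2, -1, -3, 3, 2
d²: 0, 9, 4, 1, 9, 9, 4; Σd² = 36
ρ = 1 − 6·36/(7·48) = 1 − 216/336 = 0.357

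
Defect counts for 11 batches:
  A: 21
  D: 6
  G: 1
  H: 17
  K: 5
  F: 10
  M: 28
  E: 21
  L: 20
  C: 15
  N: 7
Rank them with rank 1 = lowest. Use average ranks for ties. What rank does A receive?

Sorted (ascending): 1, 5, 6, 7, 10, 15, 17, 20, 21, 21, 28
The 2 values of 21 occupy positions 9–10 → average rank (9+10)/2 = 9.5.
A has value 21 → rank 9.5.

9.5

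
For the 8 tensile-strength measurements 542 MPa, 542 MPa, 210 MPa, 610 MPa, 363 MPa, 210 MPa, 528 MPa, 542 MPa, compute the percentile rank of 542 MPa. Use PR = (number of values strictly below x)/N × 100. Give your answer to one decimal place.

N = 8.
Strictly below 542: 4. Equal to 542: 3.
PR = 4/8 × 100 = 50.0

50.0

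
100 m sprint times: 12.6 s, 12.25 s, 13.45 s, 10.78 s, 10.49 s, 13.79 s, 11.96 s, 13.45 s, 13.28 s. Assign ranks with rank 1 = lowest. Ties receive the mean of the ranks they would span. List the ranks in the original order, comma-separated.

5, 4, 7.5, 2, 1, 9, 3, 7.5, 6

Sorted (ascending): 10.49, 10.78, 11.96, 12.25, 12.6, 13.28, 13.45, 13.45, 13.79
The 2 values of 13.45 occupy positions 7–8 → average rank (7+8)/2 = 7.5.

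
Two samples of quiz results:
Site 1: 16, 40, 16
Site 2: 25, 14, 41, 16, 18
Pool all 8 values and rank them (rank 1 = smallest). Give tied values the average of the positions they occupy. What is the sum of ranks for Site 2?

Sorted (ascending): 14, 16, 16, 16, 18, 25, 40, 41
The 3 values of 16 occupy positions 2–4 → average rank 3.
Site 2 values → pooled ranks: 25→6, 14→1, 41→8, 16→3, 18→5
Rank sum = 6 + 1 + 8 + 3 + 5 = 23

23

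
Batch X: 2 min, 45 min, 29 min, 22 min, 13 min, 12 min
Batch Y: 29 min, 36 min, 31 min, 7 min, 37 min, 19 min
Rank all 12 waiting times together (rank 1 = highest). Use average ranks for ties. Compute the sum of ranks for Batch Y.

Sorted (descending): 45, 37, 36, 31, 29, 29, 22, 19, 13, 12, 7, 2
The 2 values of 29 occupy positions 5–6 → average rank (5+6)/2 = 5.5.
Batch Y values → pooled ranks: 29→5.5, 36→3, 31→4, 7→11, 37→2, 19→8
Rank sum = 5.5 + 3 + 4 + 11 + 2 + 8 = 33.5

33.5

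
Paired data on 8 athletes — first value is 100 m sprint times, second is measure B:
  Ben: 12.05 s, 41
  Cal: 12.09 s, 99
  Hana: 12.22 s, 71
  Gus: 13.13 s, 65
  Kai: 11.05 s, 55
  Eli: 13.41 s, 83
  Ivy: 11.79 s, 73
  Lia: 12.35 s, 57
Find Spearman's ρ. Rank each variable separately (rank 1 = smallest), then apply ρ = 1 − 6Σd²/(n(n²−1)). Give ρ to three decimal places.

0.333

Ranks of variable 1: 3, 4, 5, 7, 1, 8, 2, 6
Ranks of variable 2: 1, 8, 5, 4, 2, 7, 6, 3
d = r₁ − r₂: 2, -4, 0, 3, -1, 1, -4, 3
d²: 4, 16, 0, 9, 1, 1, 16, 9; Σd² = 56
ρ = 1 − 6·56/(8·63) = 1 − 336/504 = 0.333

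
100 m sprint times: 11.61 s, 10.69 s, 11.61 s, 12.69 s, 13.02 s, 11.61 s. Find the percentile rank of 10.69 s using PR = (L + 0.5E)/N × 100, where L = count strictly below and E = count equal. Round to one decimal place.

N = 6.
Strictly below 10.69: 0. Equal to 10.69: 1.
PR = (0 + 0.5·1)/6 × 100 = 8.3

8.3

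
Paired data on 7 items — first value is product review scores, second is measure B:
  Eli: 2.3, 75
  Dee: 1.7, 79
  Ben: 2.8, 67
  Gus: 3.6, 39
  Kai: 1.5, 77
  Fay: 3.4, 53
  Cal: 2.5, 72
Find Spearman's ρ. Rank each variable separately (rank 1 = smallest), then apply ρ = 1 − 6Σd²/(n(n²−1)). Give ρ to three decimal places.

Ranks of variable 1: 3, 2, 5, 7, 1, 6, 4
Ranks of variable 2: 5, 7, 3, 1, 6, 2, 4
d = r₁ − r₂: -2, -5, 2, 6, -5, 4, 0
d²: 4, 25, 4, 36, 25, 16, 0; Σd² = 110
ρ = 1 − 6·110/(7·48) = 1 − 660/336 = -0.964

-0.964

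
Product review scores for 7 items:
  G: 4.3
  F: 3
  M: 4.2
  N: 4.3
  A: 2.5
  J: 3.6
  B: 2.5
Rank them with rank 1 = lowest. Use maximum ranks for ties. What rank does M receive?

5

Sorted (ascending): 2.5, 2.5, 3, 3.6, 4.2, 4.3, 4.3
The 2 values of 2.5 occupy positions 1–2 → each gets rank 2.
The 2 values of 4.3 occupy positions 6–7 → each gets rank 7.
M has value 4.2 → rank 5.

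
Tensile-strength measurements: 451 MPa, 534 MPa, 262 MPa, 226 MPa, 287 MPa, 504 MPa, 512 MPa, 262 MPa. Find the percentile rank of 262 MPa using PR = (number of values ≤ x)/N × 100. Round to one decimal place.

N = 8.
Strictly below 262: 1. Equal to 262: 2.
PR = 3/8 × 100 = 37.5

37.5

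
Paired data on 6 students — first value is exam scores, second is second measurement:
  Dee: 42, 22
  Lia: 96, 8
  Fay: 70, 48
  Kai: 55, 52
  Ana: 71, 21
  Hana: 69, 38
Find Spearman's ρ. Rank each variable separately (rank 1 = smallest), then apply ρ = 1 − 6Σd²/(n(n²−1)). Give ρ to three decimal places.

Ranks of variable 1: 1, 6, 4, 2, 5, 3
Ranks of variable 2: 3, 1, 5, 6, 2, 4
d = r₁ − r₂: -2, 5, -1, -4, 3, -1
d²: 4, 25, 1, 16, 9, 1; Σd² = 56
ρ = 1 − 6·56/(6·35) = 1 − 336/210 = -0.600

-0.600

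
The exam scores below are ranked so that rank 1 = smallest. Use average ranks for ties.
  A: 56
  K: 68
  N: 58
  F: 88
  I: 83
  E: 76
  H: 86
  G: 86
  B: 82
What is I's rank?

6

Sorted (ascending): 56, 58, 68, 76, 82, 83, 86, 86, 88
The 2 values of 86 occupy positions 7–8 → average rank (7+8)/2 = 7.5.
I has value 83 → rank 6.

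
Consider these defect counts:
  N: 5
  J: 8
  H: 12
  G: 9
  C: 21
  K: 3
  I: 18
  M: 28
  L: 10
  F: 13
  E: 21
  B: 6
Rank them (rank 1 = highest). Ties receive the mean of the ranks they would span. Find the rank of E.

Sorted (descending): 28, 21, 21, 18, 13, 12, 10, 9, 8, 6, 5, 3
The 2 values of 21 occupy positions 2–3 → average rank (2+3)/2 = 2.5.
E has value 21 → rank 2.5.

2.5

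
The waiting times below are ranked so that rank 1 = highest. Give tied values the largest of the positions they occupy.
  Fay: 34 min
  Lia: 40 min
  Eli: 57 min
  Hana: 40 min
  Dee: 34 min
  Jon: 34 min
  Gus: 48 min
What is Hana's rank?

4

Sorted (descending): 57, 48, 40, 40, 34, 34, 34
The 2 values of 40 occupy positions 3–4 → each gets rank 4.
The 3 values of 34 occupy positions 5–7 → each gets rank 7.
Hana has value 40 min → rank 4.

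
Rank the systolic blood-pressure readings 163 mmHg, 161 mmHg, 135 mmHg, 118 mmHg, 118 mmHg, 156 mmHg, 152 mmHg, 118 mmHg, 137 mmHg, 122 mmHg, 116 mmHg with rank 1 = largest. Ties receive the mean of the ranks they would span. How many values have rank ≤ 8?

7

Sorted (descending): 163, 161, 156, 152, 137, 135, 122, 118, 118, 118, 116
The 3 values of 118 occupy positions 8–10 → average rank 9.
Ranks ≤ 8: {1, 2, 3, 4, 5, 6, 7} → 7 values.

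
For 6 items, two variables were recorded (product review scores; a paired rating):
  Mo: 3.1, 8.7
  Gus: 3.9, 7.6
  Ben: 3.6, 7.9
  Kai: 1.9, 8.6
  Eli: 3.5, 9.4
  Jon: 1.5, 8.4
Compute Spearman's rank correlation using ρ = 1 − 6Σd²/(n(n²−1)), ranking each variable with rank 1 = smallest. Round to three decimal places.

Ranks of variable 1: 3, 6, 5, 2, 4, 1
Ranks of variable 2: 5, 1, 2, 4, 6, 3
d = r₁ − r₂: -2, 5, 3, -2, -2, -2
d²: 4, 25, 9, 4, 4, 4; Σd² = 50
ρ = 1 − 6·50/(6·35) = 1 − 300/210 = -0.429

-0.429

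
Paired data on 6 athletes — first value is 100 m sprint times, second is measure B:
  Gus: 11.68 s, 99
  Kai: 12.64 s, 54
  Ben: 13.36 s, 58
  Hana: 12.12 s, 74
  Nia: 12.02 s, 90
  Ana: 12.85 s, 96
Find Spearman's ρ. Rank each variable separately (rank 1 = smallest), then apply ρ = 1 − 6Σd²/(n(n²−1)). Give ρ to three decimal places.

Ranks of variable 1: 1, 4, 6, 3, 2, 5
Ranks of variable 2: 6, 1, 2, 3, 4, 5
d = r₁ − r₂: -5, 3, 4, 0, -2, 0
d²: 25, 9, 16, 0, 4, 0; Σd² = 54
ρ = 1 − 6·54/(6·35) = 1 − 324/210 = -0.543

-0.543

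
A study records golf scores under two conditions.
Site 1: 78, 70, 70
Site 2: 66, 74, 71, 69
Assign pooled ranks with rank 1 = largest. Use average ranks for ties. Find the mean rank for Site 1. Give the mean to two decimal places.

Sorted (descending): 78, 74, 71, 70, 70, 69, 66
The 2 values of 70 occupy positions 4–5 → average rank (4+5)/2 = 4.5.
Site 1 values → pooled ranks: 78→1, 70→4.5, 70→4.5
Mean rank = (1 + 4.5 + 4.5) / 3 = 3.33

3.33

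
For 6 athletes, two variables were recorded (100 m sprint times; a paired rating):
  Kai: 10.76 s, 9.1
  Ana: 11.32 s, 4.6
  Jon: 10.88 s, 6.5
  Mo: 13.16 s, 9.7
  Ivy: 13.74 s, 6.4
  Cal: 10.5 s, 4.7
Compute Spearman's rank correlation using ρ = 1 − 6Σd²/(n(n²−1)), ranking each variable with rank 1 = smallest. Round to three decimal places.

Ranks of variable 1: 2, 4, 3, 5, 6, 1
Ranks of variable 2: 5, 1, 4, 6, 3, 2
d = r₁ − r₂: -3, 3, -1, -1, 3, -1
d²: 9, 9, 1, 1, 9, 1; Σd² = 30
ρ = 1 − 6·30/(6·35) = 1 − 180/210 = 0.143

0.143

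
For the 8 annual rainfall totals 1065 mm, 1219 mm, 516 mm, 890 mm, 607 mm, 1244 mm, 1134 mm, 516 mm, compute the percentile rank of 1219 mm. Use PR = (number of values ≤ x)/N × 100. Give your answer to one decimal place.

N = 8.
Strictly below 1219: 6. Equal to 1219: 1.
PR = 7/8 × 100 = 87.5

87.5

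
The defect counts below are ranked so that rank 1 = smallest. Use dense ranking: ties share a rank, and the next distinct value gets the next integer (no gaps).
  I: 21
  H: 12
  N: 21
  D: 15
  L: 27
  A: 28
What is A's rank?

Sorted (ascending): 12, 15, 21, 21, 27, 28
The 2 values of 21 share dense rank 3.
Remaining distinct values take the next consecutive integers.
A has value 28 → rank 5.

5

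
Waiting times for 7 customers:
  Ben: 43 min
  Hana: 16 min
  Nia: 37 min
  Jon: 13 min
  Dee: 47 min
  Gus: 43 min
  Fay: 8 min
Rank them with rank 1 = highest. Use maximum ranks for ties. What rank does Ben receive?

3

Sorted (descending): 47, 43, 43, 37, 16, 13, 8
The 2 values of 43 occupy positions 2–3 → each gets rank 3.
Ben has value 43 min → rank 3.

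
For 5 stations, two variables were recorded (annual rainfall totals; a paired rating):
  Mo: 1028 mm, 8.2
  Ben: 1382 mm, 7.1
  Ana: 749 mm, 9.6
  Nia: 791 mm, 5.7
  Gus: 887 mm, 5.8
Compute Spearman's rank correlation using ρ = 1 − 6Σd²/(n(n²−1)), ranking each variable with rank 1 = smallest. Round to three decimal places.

-0.100

Ranks of variable 1: 4, 5, 1, 2, 3
Ranks of variable 2: 4, 3, 5, 1, 2
d = r₁ − r₂: 0, 2, -4, 1, 1
d²: 0, 4, 16, 1, 1; Σd² = 22
ρ = 1 − 6·22/(5·24) = 1 − 132/120 = -0.100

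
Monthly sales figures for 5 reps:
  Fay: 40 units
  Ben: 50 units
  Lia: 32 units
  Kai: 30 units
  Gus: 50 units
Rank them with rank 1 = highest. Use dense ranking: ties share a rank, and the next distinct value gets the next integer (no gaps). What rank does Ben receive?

Sorted (descending): 50, 50, 40, 32, 30
The 2 values of 50 share dense rank 1.
Remaining distinct values take the next consecutive integers.
Ben has value 50 units → rank 1.

1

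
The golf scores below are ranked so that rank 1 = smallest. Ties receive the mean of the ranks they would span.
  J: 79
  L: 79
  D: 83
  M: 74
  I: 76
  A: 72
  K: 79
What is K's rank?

5

Sorted (ascending): 72, 74, 76, 79, 79, 79, 83
The 3 values of 79 occupy positions 4–6 → average rank 5.
K has value 79 → rank 5.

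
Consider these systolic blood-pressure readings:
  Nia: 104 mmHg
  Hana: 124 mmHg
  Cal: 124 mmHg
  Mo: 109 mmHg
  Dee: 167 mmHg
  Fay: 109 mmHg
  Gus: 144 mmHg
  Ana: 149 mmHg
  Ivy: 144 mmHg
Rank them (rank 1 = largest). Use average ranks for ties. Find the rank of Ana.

2

Sorted (descending): 167, 149, 144, 144, 124, 124, 109, 109, 104
The 2 values of 144 occupy positions 3–4 → average rank (3+4)/2 = 3.5.
The 2 values of 124 occupy positions 5–6 → average rank (5+6)/2 = 5.5.
The 2 values of 109 occupy positions 7–8 → average rank (7+8)/2 = 7.5.
Ana has value 149 mmHg → rank 2.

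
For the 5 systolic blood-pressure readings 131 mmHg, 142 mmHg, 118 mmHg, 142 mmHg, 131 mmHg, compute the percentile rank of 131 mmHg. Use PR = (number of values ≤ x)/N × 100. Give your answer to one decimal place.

N = 5.
Strictly below 131: 1. Equal to 131: 2.
PR = 3/5 × 100 = 60.0

60.0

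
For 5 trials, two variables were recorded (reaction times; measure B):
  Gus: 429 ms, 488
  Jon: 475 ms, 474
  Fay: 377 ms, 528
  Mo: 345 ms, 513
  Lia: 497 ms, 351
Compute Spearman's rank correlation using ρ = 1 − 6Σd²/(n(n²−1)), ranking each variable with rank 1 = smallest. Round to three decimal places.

Ranks of variable 1: 3, 4, 2, 1, 5
Ranks of variable 2: 3, 2, 5, 4, 1
d = r₁ − r₂: 0, 2, -3, -3, 4
d²: 0, 4, 9, 9, 16; Σd² = 38
ρ = 1 − 6·38/(5·24) = 1 − 228/120 = -0.900

-0.900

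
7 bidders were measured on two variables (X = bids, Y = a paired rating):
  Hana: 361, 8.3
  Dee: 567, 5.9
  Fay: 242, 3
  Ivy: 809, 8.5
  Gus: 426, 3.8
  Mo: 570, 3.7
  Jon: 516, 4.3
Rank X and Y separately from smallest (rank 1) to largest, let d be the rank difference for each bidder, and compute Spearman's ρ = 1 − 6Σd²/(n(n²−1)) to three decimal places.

0.429

Ranks of variable 1: 2, 5, 1, 7, 3, 6, 4
Ranks of variable 2: 6, 5, 1, 7, 3, 2, 4
d = r₁ − r₂: -4, 0, 0, 0, 0, 4, 0
d²: 16, 0, 0, 0, 0, 16, 0; Σd² = 32
ρ = 1 − 6·32/(7·48) = 1 − 192/336 = 0.429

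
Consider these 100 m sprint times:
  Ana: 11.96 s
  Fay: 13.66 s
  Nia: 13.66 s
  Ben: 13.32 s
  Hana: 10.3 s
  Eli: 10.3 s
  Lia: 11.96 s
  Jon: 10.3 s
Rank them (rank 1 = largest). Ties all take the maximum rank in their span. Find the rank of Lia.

5

Sorted (descending): 13.66, 13.66, 13.32, 11.96, 11.96, 10.3, 10.3, 10.3
The 2 values of 13.66 occupy positions 1–2 → each gets rank 2.
The 2 values of 11.96 occupy positions 4–5 → each gets rank 5.
The 3 values of 10.3 occupy positions 6–8 → each gets rank 8.
Lia has value 11.96 s → rank 5.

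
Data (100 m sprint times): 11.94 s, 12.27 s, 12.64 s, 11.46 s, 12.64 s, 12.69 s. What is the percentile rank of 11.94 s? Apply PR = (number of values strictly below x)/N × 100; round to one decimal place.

N = 6.
Strictly below 11.94: 1. Equal to 11.94: 1.
PR = 1/6 × 100 = 16.7

16.7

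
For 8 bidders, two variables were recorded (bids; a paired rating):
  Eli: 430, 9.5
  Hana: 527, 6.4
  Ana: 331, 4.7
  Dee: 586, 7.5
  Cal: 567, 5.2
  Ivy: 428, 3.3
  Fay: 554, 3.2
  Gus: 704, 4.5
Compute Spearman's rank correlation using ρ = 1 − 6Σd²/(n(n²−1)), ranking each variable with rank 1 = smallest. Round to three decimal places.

Ranks of variable 1: 3, 4, 1, 7, 6, 2, 5, 8
Ranks of variable 2: 8, 6, 4, 7, 5, 2, 1, 3
d = r₁ − r₂: -5, -2, -3, 0, 1, 0, 4, 5
d²: 25, 4, 9, 0, 1, 0, 16, 25; Σd² = 80
ρ = 1 − 6·80/(8·63) = 1 − 480/504 = 0.048

0.048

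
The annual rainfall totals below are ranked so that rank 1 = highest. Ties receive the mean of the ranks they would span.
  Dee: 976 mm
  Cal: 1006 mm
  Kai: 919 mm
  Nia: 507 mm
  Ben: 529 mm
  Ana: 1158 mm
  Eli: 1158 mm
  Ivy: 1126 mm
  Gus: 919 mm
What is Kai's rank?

6.5

Sorted (descending): 1158, 1158, 1126, 1006, 976, 919, 919, 529, 507
The 2 values of 1158 occupy positions 1–2 → average rank (1+2)/2 = 1.5.
The 2 values of 919 occupy positions 6–7 → average rank (6+7)/2 = 6.5.
Kai has value 919 mm → rank 6.5.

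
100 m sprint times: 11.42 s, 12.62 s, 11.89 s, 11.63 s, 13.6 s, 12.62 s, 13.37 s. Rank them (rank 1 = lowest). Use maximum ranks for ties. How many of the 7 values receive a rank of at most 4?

Sorted (ascending): 11.42, 11.63, 11.89, 12.62, 12.62, 13.37, 13.6
The 2 values of 12.62 occupy positions 4–5 → each gets rank 5.
Ranks ≤ 4: {1, 2, 3} → 3 values.

3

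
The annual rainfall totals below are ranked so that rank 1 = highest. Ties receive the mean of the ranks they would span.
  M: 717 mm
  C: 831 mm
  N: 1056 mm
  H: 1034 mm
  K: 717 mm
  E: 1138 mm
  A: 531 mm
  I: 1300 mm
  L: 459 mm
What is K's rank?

6.5

Sorted (descending): 1300, 1138, 1056, 1034, 831, 717, 717, 531, 459
The 2 values of 717 occupy positions 6–7 → average rank (6+7)/2 = 6.5.
K has value 717 mm → rank 6.5.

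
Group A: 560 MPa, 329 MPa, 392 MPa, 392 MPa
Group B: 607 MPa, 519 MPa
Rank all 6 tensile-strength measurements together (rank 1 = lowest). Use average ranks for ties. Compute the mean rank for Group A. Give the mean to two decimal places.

Sorted (ascending): 329, 392, 392, 519, 560, 607
The 2 values of 392 occupy positions 2–3 → average rank (2+3)/2 = 2.5.
Group A values → pooled ranks: 560→5, 329→1, 392→2.5, 392→2.5
Mean rank = (5 + 1 + 2.5 + 2.5) / 4 = 2.75

2.75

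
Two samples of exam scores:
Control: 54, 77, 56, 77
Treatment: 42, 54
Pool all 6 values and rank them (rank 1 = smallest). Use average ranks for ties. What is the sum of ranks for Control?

Sorted (ascending): 42, 54, 54, 56, 77, 77
The 2 values of 54 occupy positions 2–3 → average rank (2+3)/2 = 2.5.
The 2 values of 77 occupy positions 5–6 → average rank (5+6)/2 = 5.5.
Control values → pooled ranks: 54→2.5, 77→5.5, 56→4, 77→5.5
Rank sum = 2.5 + 5.5 + 4 + 5.5 = 17.5

17.5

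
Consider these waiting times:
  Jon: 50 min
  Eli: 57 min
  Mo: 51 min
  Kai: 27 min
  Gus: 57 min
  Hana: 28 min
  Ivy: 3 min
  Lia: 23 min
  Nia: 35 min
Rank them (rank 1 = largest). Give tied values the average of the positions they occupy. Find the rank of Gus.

1.5

Sorted (descending): 57, 57, 51, 50, 35, 28, 27, 23, 3
The 2 values of 57 occupy positions 1–2 → average rank (1+2)/2 = 1.5.
Gus has value 57 min → rank 1.5.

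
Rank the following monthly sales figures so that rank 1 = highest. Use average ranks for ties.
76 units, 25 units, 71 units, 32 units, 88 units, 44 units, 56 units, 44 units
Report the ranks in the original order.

2, 8, 3, 7, 1, 5.5, 4, 5.5

Sorted (descending): 88, 76, 71, 56, 44, 44, 32, 25
The 2 values of 44 occupy positions 5–6 → average rank (5+6)/2 = 5.5.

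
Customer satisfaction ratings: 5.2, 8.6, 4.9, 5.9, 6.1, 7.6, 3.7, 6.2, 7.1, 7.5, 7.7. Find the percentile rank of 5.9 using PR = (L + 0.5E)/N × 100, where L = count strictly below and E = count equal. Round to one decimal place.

31.8

N = 11.
Strictly below 5.9: 3. Equal to 5.9: 1.
PR = (3 + 0.5·1)/11 × 100 = 31.8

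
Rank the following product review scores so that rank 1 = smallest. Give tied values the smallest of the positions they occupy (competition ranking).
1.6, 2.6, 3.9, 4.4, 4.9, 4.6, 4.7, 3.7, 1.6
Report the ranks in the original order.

1, 3, 5, 6, 9, 7, 8, 4, 1

Sorted (ascending): 1.6, 1.6, 2.6, 3.7, 3.9, 4.4, 4.6, 4.7, 4.9
The 2 values of 1.6 occupy positions 1–2 → each gets rank 1.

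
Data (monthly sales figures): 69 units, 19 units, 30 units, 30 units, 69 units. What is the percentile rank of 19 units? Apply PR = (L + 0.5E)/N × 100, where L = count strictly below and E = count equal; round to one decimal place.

N = 5.
Strictly below 19: 0. Equal to 19: 1.
PR = (0 + 0.5·1)/5 × 100 = 10.0

10.0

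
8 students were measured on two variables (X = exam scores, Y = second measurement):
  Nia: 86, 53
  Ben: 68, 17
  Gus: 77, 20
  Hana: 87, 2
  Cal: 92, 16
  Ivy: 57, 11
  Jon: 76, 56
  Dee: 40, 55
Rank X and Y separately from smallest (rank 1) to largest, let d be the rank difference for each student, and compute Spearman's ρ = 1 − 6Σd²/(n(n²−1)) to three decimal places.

Ranks of variable 1: 6, 3, 5, 7, 8, 2, 4, 1
Ranks of variable 2: 6, 4, 5, 1, 3, 2, 8, 7
d = r₁ − r₂: 0, -1, 0, 6, 5, 0, -4, -6
d²: 0, 1, 0, 36, 25, 0, 16, 36; Σd² = 114
ρ = 1 − 6·114/(8·63) = 1 − 684/504 = -0.357

-0.357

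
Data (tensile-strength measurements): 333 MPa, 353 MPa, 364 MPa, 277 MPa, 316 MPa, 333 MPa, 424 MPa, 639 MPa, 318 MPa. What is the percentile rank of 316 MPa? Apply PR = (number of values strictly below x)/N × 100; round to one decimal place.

11.1

N = 9.
Strictly below 316: 1. Equal to 316: 1.
PR = 1/9 × 100 = 11.1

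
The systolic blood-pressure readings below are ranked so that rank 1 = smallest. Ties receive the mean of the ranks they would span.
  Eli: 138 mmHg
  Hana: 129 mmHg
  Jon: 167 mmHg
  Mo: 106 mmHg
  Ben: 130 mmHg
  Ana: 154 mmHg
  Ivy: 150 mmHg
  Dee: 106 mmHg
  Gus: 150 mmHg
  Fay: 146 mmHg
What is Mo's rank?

Sorted (ascending): 106, 106, 129, 130, 138, 146, 150, 150, 154, 167
The 2 values of 106 occupy positions 1–2 → average rank (1+2)/2 = 1.5.
The 2 values of 150 occupy positions 7–8 → average rank (7+8)/2 = 7.5.
Mo has value 106 mmHg → rank 1.5.

1.5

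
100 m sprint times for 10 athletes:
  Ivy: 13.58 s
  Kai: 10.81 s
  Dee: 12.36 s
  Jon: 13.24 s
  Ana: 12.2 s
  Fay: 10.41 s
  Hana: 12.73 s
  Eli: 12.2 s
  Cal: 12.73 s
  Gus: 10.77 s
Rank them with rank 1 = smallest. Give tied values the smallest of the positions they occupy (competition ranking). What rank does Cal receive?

Sorted (ascending): 10.41, 10.77, 10.81, 12.2, 12.2, 12.36, 12.73, 12.73, 13.24, 13.58
The 2 values of 12.2 occupy positions 4–5 → each gets rank 4.
The 2 values of 12.73 occupy positions 7–8 → each gets rank 7.
Cal has value 12.73 s → rank 7.

7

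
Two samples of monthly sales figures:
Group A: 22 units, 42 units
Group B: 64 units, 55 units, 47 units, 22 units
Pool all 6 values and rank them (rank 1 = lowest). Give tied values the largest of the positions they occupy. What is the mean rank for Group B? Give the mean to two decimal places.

4.25

Sorted (ascending): 22, 22, 42, 47, 55, 64
The 2 values of 22 occupy positions 1–2 → each gets rank 2.
Group B values → pooled ranks: 64→6, 55→5, 47→4, 22→2
Mean rank = (6 + 5 + 4 + 2) / 4 = 4.25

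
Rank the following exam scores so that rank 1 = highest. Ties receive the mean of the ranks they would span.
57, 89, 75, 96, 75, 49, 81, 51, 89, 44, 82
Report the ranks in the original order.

8, 2.5, 6.5, 1, 6.5, 10, 5, 9, 2.5, 11, 4

Sorted (descending): 96, 89, 89, 82, 81, 75, 75, 57, 51, 49, 44
The 2 values of 89 occupy positions 2–3 → average rank (2+3)/2 = 2.5.
The 2 values of 75 occupy positions 6–7 → average rank (6+7)/2 = 6.5.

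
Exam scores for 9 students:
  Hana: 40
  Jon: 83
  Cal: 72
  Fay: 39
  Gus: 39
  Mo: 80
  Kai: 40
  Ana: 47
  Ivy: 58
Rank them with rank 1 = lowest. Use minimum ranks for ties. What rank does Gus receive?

1

Sorted (ascending): 39, 39, 40, 40, 47, 58, 72, 80, 83
The 2 values of 39 occupy positions 1–2 → each gets rank 1.
The 2 values of 40 occupy positions 3–4 → each gets rank 3.
Gus has value 39 → rank 1.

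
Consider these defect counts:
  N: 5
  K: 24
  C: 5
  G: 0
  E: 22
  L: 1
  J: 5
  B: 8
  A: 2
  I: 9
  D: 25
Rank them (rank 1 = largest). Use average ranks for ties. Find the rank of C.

7

Sorted (descending): 25, 24, 22, 9, 8, 5, 5, 5, 2, 1, 0
The 3 values of 5 occupy positions 6–8 → average rank 7.
C has value 5 → rank 7.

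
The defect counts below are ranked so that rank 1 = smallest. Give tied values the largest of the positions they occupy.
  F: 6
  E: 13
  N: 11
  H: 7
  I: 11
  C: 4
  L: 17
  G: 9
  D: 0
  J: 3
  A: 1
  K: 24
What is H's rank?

Sorted (ascending): 0, 1, 3, 4, 6, 7, 9, 11, 11, 13, 17, 24
The 2 values of 11 occupy positions 8–9 → each gets rank 9.
H has value 7 → rank 6.

6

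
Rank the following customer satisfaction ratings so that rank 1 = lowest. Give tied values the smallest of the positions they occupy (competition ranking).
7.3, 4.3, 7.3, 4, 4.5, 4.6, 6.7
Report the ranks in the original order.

Sorted (ascending): 4, 4.3, 4.5, 4.6, 6.7, 7.3, 7.3
The 2 values of 7.3 occupy positions 6–7 → each gets rank 6.

6, 2, 6, 1, 3, 4, 5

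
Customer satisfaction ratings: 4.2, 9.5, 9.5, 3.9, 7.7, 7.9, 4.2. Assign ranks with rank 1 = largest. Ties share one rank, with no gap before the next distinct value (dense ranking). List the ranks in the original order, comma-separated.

Sorted (descending): 9.5, 9.5, 7.9, 7.7, 4.2, 4.2, 3.9
The 2 values of 9.5 share dense rank 1.
The 2 values of 4.2 share dense rank 4.
Remaining distinct values take the next consecutive integers.

4, 1, 1, 5, 3, 2, 4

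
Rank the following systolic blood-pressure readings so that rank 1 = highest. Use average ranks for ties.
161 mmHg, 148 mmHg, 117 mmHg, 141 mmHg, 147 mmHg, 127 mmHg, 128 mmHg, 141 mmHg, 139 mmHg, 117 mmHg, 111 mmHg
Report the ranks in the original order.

1, 2, 9.5, 4.5, 3, 8, 7, 4.5, 6, 9.5, 11

Sorted (descending): 161, 148, 147, 141, 141, 139, 128, 127, 117, 117, 111
The 2 values of 141 occupy positions 4–5 → average rank (4+5)/2 = 4.5.
The 2 values of 117 occupy positions 9–10 → average rank (9+10)/2 = 9.5.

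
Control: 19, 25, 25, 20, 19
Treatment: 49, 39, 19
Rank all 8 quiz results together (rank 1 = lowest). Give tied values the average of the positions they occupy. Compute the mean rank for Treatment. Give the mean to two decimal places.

5.67

Sorted (ascending): 19, 19, 19, 20, 25, 25, 39, 49
The 3 values of 19 occupy positions 1–3 → average rank 2.
The 2 values of 25 occupy positions 5–6 → average rank (5+6)/2 = 5.5.
Treatment values → pooled ranks: 49→8, 39→7, 19→2
Mean rank = (8 + 7 + 2) / 3 = 5.67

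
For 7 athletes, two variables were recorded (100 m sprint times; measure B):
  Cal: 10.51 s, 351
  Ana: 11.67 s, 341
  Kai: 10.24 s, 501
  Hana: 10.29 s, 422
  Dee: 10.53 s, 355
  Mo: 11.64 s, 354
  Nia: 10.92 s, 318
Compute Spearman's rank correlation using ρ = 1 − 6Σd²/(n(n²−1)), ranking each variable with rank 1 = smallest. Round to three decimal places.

-0.750

Ranks of variable 1: 3, 7, 1, 2, 4, 6, 5
Ranks of variable 2: 3, 2, 7, 6, 5, 4, 1
d = r₁ − r₂: 0, 5, -6, -4, -1, 2, 4
d²: 0, 25, 36, 16, 1, 4, 16; Σd² = 98
ρ = 1 − 6·98/(7·48) = 1 − 588/336 = -0.750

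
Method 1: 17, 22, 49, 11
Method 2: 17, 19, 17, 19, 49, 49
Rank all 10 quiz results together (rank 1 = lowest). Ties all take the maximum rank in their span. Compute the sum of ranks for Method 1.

Sorted (ascending): 11, 17, 17, 17, 19, 19, 22, 49, 49, 49
The 3 values of 17 occupy positions 2–4 → each gets rank 4.
The 2 values of 19 occupy positions 5–6 → each gets rank 6.
The 3 values of 49 occupy positions 8–10 → each gets rank 10.
Method 1 values → pooled ranks: 17→4, 22→7, 49→10, 11→1
Rank sum = 4 + 7 + 10 + 1 = 22

22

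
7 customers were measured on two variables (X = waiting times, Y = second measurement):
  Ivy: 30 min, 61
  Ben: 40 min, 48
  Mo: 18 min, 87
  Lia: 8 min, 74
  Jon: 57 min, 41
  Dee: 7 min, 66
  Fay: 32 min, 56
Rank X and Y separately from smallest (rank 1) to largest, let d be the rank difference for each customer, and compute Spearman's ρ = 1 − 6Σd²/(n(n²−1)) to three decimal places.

-0.857

Ranks of variable 1: 4, 6, 3, 2, 7, 1, 5
Ranks of variable 2: 4, 2, 7, 6, 1, 5, 3
d = r₁ − r₂: 0, 4, -4, -4, 6, -4, 2
d²: 0, 16, 16, 16, 36, 16, 4; Σd² = 104
ρ = 1 − 6·104/(7·48) = 1 − 624/336 = -0.857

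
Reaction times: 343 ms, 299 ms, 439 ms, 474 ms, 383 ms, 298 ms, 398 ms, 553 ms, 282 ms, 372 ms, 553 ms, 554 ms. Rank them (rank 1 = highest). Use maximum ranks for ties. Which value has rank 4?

Sorted (descending): 554, 553, 553, 474, 439, 398, 383, 372, 343, 299, 298, 282
The 2 values of 553 occupy positions 2–3 → each gets rank 3.
Rank 4 → value 474.

474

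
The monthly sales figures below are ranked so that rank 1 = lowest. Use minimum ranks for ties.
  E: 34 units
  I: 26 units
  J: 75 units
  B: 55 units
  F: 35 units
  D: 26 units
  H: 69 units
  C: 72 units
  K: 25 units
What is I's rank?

2

Sorted (ascending): 25, 26, 26, 34, 35, 55, 69, 72, 75
The 2 values of 26 occupy positions 2–3 → each gets rank 2.
I has value 26 units → rank 2.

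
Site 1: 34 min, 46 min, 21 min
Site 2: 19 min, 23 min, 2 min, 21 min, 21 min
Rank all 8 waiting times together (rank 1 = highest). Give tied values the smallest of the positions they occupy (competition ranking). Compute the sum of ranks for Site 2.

26

Sorted (descending): 46, 34, 23, 21, 21, 21, 19, 2
The 3 values of 21 occupy positions 4–6 → each gets rank 4.
Site 2 values → pooled ranks: 19→7, 23→3, 2→8, 21→4, 21→4
Rank sum = 7 + 3 + 8 + 4 + 4 = 26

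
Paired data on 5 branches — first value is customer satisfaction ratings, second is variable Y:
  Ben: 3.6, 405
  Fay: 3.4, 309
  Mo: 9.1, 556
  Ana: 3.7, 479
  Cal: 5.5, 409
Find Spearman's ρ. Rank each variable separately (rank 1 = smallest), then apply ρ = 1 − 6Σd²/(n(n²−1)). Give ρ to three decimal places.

0.900

Ranks of variable 1: 2, 1, 5, 3, 4
Ranks of variable 2: 2, 1, 5, 4, 3
d = r₁ − r₂: 0, 0, 0, -1, 1
d²: 0, 0, 0, 1, 1; Σd² = 2
ρ = 1 − 6·2/(5·24) = 1 − 12/120 = 0.900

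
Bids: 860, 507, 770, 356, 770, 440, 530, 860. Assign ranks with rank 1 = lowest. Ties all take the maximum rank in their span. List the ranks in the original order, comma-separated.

Sorted (ascending): 356, 440, 507, 530, 770, 770, 860, 860
The 2 values of 770 occupy positions 5–6 → each gets rank 6.
The 2 values of 860 occupy positions 7–8 → each gets rank 8.

8, 3, 6, 1, 6, 2, 4, 8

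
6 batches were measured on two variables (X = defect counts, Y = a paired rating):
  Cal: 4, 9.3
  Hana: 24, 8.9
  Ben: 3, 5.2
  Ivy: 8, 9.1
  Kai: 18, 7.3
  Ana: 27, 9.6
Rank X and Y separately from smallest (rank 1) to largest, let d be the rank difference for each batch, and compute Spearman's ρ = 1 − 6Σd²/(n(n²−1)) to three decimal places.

0.486

Ranks of variable 1: 2, 5, 1, 3, 4, 6
Ranks of variable 2: 5, 3, 1, 4, 2, 6
d = r₁ − r₂: -3, 2, 0, -1, 2, 0
d²: 9, 4, 0, 1, 4, 0; Σd² = 18
ρ = 1 − 6·18/(6·35) = 1 − 108/210 = 0.486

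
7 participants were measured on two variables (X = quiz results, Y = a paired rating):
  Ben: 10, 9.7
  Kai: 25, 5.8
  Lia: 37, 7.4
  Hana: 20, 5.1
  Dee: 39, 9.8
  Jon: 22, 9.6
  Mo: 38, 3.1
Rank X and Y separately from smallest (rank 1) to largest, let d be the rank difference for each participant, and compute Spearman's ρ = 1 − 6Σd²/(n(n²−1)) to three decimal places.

0.000

Ranks of variable 1: 1, 4, 5, 2, 7, 3, 6
Ranks of variable 2: 6, 3, 4, 2, 7, 5, 1
d = r₁ − r₂: -5, 1, 1, 0, 0, -2, 5
d²: 25, 1, 1, 0, 0, 4, 25; Σd² = 56
ρ = 1 − 6·56/(7·48) = 1 − 336/336 = 0.000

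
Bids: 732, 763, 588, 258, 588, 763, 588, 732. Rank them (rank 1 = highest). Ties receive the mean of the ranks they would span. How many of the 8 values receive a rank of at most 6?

7

Sorted (descending): 763, 763, 732, 732, 588, 588, 588, 258
The 2 values of 763 occupy positions 1–2 → average rank (1+2)/2 = 1.5.
The 2 values of 732 occupy positions 3–4 → average rank (3+4)/2 = 3.5.
The 3 values of 588 occupy positions 5–7 → average rank 6.
Ranks ≤ 6: {1.5, 1.5, 3.5, 3.5, 6, 6, 6} → 7 values.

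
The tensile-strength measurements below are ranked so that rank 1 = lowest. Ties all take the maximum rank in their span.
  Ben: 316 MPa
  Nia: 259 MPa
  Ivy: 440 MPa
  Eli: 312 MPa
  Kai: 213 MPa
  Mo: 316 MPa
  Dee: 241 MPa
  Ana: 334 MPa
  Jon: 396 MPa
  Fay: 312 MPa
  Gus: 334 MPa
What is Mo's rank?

Sorted (ascending): 213, 241, 259, 312, 312, 316, 316, 334, 334, 396, 440
The 2 values of 312 occupy positions 4–5 → each gets rank 5.
The 2 values of 316 occupy positions 6–7 → each gets rank 7.
The 2 values of 334 occupy positions 8–9 → each gets rank 9.
Mo has value 316 MPa → rank 7.

7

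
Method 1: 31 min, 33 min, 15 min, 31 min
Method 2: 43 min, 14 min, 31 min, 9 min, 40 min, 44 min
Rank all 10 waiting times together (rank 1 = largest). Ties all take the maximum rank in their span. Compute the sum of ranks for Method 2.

Sorted (descending): 44, 43, 40, 33, 31, 31, 31, 15, 14, 9
The 3 values of 31 occupy positions 5–7 → each gets rank 7.
Method 2 values → pooled ranks: 43→2, 14→9, 31→7, 9→10, 40→3, 44→1
Rank sum = 2 + 9 + 7 + 10 + 3 + 1 = 32

32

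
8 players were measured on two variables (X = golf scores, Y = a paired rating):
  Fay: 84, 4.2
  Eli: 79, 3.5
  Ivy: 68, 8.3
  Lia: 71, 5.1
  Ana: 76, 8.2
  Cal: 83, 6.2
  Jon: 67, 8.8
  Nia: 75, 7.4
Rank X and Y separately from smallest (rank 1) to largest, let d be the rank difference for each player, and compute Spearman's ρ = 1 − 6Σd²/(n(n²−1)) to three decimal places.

Ranks of variable 1: 8, 6, 2, 3, 5, 7, 1, 4
Ranks of variable 2: 2, 1, 7, 3, 6, 4, 8, 5
d = r₁ − r₂: 6, 5, -5, 0, -1, 3, -7, -1
d²: 36, 25, 25, 0, 1, 9, 49, 1; Σd² = 146
ρ = 1 − 6·146/(8·63) = 1 − 876/504 = -0.738

-0.738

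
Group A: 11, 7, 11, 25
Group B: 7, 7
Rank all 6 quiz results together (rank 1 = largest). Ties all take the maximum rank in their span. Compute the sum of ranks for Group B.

Sorted (descending): 25, 11, 11, 7, 7, 7
The 2 values of 11 occupy positions 2–3 → each gets rank 3.
The 3 values of 7 occupy positions 4–6 → each gets rank 6.
Group B values → pooled ranks: 7→6, 7→6
Rank sum = 6 + 6 = 12

12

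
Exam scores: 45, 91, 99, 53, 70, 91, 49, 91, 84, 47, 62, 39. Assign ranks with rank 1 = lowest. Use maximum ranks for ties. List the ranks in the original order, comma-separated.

Sorted (ascending): 39, 45, 47, 49, 53, 62, 70, 84, 91, 91, 91, 99
The 3 values of 91 occupy positions 9–11 → each gets rank 11.

2, 11, 12, 5, 7, 11, 4, 11, 8, 3, 6, 1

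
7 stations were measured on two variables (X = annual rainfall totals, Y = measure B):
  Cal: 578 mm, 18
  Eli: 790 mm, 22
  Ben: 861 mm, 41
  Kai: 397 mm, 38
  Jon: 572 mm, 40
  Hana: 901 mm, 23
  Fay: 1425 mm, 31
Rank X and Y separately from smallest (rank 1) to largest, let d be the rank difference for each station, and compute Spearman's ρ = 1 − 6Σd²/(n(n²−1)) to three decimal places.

-0.107

Ranks of variable 1: 3, 4, 5, 1, 2, 6, 7
Ranks of variable 2: 1, 2, 7, 5, 6, 3, 4
d = r₁ − r₂: 2, 2, -2, -4, -4, 3, 3
d²: 4, 4, 4, 16, 16, 9, 9; Σd² = 62
ρ = 1 − 6·62/(7·48) = 1 − 372/336 = -0.107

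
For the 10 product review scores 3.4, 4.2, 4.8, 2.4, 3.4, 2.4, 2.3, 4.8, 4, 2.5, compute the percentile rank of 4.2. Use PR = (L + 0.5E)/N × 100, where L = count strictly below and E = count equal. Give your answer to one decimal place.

N = 10.
Strictly below 4.2: 7. Equal to 4.2: 1.
PR = (7 + 0.5·1)/10 × 100 = 75.0

75.0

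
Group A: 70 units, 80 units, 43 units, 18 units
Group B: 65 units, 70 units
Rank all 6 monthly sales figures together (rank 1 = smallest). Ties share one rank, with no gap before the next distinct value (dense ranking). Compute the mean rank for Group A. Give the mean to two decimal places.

Sorted (ascending): 18, 43, 65, 70, 70, 80
The 2 values of 70 share dense rank 4.
Remaining distinct values take the next consecutive integers.
Group A values → pooled ranks: 70→4, 80→5, 43→2, 18→1
Mean rank = (4 + 5 + 2 + 1) / 4 = 3.00

3.00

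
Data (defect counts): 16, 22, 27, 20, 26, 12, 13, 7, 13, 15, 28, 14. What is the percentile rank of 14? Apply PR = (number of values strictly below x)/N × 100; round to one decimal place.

33.3

N = 12.
Strictly below 14: 4. Equal to 14: 1.
PR = 4/12 × 100 = 33.3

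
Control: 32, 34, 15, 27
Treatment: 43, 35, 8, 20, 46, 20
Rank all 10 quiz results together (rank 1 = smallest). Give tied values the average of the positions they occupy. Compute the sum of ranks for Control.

20

Sorted (ascending): 8, 15, 20, 20, 27, 32, 34, 35, 43, 46
The 2 values of 20 occupy positions 3–4 → average rank (3+4)/2 = 3.5.
Control values → pooled ranks: 32→6, 34→7, 15→2, 27→5
Rank sum = 6 + 7 + 2 + 5 = 20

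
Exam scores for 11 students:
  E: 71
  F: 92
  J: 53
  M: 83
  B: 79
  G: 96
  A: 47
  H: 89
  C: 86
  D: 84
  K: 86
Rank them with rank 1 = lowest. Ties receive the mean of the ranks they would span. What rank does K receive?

Sorted (ascending): 47, 53, 71, 79, 83, 84, 86, 86, 89, 92, 96
The 2 values of 86 occupy positions 7–8 → average rank (7+8)/2 = 7.5.
K has value 86 → rank 7.5.

7.5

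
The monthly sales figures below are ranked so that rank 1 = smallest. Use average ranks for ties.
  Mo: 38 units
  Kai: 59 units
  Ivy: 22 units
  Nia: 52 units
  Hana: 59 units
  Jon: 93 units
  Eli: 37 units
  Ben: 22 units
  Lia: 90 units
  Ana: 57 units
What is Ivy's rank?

1.5

Sorted (ascending): 22, 22, 37, 38, 52, 57, 59, 59, 90, 93
The 2 values of 22 occupy positions 1–2 → average rank (1+2)/2 = 1.5.
The 2 values of 59 occupy positions 7–8 → average rank (7+8)/2 = 7.5.
Ivy has value 22 units → rank 1.5.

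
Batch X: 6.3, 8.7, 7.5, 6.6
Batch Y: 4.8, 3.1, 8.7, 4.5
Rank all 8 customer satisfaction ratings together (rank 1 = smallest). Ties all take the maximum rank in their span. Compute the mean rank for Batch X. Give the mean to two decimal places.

Sorted (ascending): 3.1, 4.5, 4.8, 6.3, 6.6, 7.5, 8.7, 8.7
The 2 values of 8.7 occupy positions 7–8 → each gets rank 8.
Batch X values → pooled ranks: 6.3→4, 8.7→8, 7.5→6, 6.6→5
Mean rank = (4 + 8 + 6 + 5) / 4 = 5.75

5.75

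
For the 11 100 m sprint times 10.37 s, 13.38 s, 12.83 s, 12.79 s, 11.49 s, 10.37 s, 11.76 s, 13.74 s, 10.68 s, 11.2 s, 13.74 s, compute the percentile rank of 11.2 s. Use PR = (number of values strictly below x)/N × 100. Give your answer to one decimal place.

27.3

N = 11.
Strictly below 11.2: 3. Equal to 11.2: 1.
PR = 3/11 × 100 = 27.3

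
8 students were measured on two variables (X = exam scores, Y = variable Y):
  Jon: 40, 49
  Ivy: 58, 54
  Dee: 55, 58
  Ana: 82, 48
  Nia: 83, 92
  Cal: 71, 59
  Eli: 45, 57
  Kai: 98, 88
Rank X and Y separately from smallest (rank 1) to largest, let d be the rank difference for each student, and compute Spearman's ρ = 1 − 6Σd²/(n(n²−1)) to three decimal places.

0.548

Ranks of variable 1: 1, 4, 3, 6, 7, 5, 2, 8
Ranks of variable 2: 2, 3, 5, 1, 8, 6, 4, 7
d = r₁ − r₂: -1, 1, -2, 5, -1, -1, -2, 1
d²: 1, 1, 4, 25, 1, 1, 4, 1; Σd² = 38
ρ = 1 − 6·38/(8·63) = 1 − 228/504 = 0.548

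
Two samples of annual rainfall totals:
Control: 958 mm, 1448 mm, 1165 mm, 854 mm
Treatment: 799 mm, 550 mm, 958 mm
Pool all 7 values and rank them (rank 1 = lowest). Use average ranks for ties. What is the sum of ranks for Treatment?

Sorted (ascending): 550, 799, 854, 958, 958, 1165, 1448
The 2 values of 958 occupy positions 4–5 → average rank (4+5)/2 = 4.5.
Treatment values → pooled ranks: 799→2, 550→1, 958→4.5
Rank sum = 2 + 1 + 4.5 = 7.5

7.5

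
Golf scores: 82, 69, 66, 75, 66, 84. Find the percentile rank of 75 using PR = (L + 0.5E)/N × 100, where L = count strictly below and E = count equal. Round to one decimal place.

N = 6.
Strictly below 75: 3. Equal to 75: 1.
PR = (3 + 0.5·1)/6 × 100 = 58.3

58.3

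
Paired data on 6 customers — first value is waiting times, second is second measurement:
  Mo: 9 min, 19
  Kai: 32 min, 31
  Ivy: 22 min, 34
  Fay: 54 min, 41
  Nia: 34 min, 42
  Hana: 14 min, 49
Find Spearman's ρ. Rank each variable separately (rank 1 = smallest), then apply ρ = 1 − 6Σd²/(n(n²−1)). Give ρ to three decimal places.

Ranks of variable 1: 1, 4, 3, 6, 5, 2
Ranks of variable 2: 1, 2, 3, 4, 5, 6
d = r₁ − r₂: 0, 2, 0, 2, 0, -4
d²: 0, 4, 0, 4, 0, 16; Σd² = 24
ρ = 1 − 6·24/(6·35) = 1 − 144/210 = 0.314

0.314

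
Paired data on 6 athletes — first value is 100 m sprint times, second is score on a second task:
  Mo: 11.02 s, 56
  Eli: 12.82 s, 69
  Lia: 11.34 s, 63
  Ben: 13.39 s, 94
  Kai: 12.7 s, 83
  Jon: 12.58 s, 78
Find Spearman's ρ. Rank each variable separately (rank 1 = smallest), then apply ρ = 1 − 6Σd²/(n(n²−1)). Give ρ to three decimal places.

0.829

Ranks of variable 1: 1, 5, 2, 6, 4, 3
Ranks of variable 2: 1, 3, 2, 6, 5, 4
d = r₁ − r₂: 0, 2, 0, 0, -1, -1
d²: 0, 4, 0, 0, 1, 1; Σd² = 6
ρ = 1 − 6·6/(6·35) = 1 − 36/210 = 0.829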